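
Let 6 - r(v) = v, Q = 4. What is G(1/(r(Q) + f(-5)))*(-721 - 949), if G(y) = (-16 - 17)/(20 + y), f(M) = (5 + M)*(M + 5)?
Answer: 110220/41 ≈ 2688.3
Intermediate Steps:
f(M) = (5 + M)² (f(M) = (5 + M)*(5 + M) = (5 + M)²)
r(v) = 6 - v
G(y) = -33/(20 + y)
G(1/(r(Q) + f(-5)))*(-721 - 949) = (-33/(20 + 1/((6 - 1*4) + (5 - 5)²)))*(-721 - 949) = -33/(20 + 1/((6 - 4) + 0²))*(-1670) = -33/(20 + 1/(2 + 0))*(-1670) = -33/(20 + 1/2)*(-1670) = -33/(20 + ½)*(-1670) = -33/41/2*(-1670) = -33*2/41*(-1670) = -66/41*(-1670) = 110220/41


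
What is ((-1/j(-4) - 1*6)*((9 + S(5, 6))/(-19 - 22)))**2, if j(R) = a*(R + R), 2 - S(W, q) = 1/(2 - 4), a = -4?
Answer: 19704721/6885376 ≈ 2.8618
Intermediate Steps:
S(W, q) = 5/2 (S(W, q) = 2 - 1/(2 - 4) = 2 - 1/(-2) = 2 - 1*(-1/2) = 2 + 1/2 = 5/2)
j(R) = -8*R (j(R) = -4*(R + R) = -8*R)
((-1/j(-4) - 1*6)*((9 + S(5, 6))/(-19 - 22)))**2 = ((-1/((-8*(-4))) - 1*6)*((9 + 5/2)/(-19 - 22)))**2 = ((-1/32 - 6)*((23/2)/(-41)))**2 = ((-1*1/32 - 6)*((23/2)*(-1/41)))**2 = ((-1/32 - 6)*(-23/82))**2 = (-193/32*(-23/82))**2 = (4439/2624)**2 = 19704721/6885376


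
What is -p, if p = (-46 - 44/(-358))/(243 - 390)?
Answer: -8212/26313 ≈ -0.31209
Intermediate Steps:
p = 8212/26313 (p = (-46 - 44*(-1/358))/(-147) = (-46 + 22/179)*(-1/147) = -8212/179*(-1/147) = 8212/26313 ≈ 0.31209)
-p = -1*8212/26313 = -8212/26313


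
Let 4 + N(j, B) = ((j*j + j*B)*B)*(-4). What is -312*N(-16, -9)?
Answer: -4491552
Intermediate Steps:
N(j, B) = -4 - 4*B*(j² + B*j) (N(j, B) = -4 + ((j*j + j*B)*B)*(-4) = -4 + ((j² + B*j)*B)*(-4) = -4 + (B*(j² + B*j))*(-4) = -4 - 4*B*(j² + B*j))
-312*N(-16, -9) = -312*(-4 - 4*(-9)*(-16)² - 4*(-16)*(-9)²) = -312*(-4 - 4*(-9)*256 - 4*(-16)*81) = -312*(-4 + 9216 + 5184) = -312*14396 = -4491552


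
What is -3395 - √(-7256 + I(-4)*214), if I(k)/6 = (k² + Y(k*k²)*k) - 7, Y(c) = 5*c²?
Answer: -3395 - 2*I*√26295245 ≈ -3395.0 - 10256.0*I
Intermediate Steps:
I(k) = -42 + 6*k² + 30*k⁷ (I(k) = 6*((k² + (5*(k*k²)²)*k) - 7) = 6*((k² + (5*(k³)²)*k) - 7) = 6*((k² + (5*k⁶)*k) - 7) = 6*((k² + 5*k⁷) - 7) = 6*(-7 + k² + 5*k⁷) = -42 + 6*k² + 30*k⁷)
-3395 - √(-7256 + I(-4)*214) = -3395 - √(-7256 + (-42 + 6*(-4)² + 30*(-4)⁷)*214) = -3395 - √(-7256 + (-42 + 6*16 + 30*(-16384))*214) = -3395 - √(-7256 + (-42 + 96 - 491520)*214) = -3395 - √(-7256 - 491466*214) = -3395 - √(-7256 - 105173724) = -3395 - √(-105180980) = -3395 - 2*I*√26295245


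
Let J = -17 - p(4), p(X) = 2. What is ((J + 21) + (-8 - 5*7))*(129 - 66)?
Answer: -2583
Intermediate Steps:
J = -19 (J = -17 - 1*2 = -17 - 2 = -19)
((J + 21) + (-8 - 5*7))*(129 - 66) = ((-19 + 21) + (-8 - 5*7))*(129 - 66) = (2 + (-8 - 35))*63 = (2 - 43)*63 = -41*63 = -2583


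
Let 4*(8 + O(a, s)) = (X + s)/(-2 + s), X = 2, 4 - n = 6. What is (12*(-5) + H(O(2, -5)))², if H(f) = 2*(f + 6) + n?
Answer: 848241/196 ≈ 4327.8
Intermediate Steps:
n = -2 (n = 4 - 1*6 = 4 - 6 = -2)
O(a, s) = -8 + (2 + s)/(4*(-2 + s)) (O(a, s) = -8 + ((2 + s)/(-2 + s))/4 = -8 + (2 + s)/(4*(-2 + s)))
H(f) = 10 + 2*f (H(f) = 2*(f + 6) - 2 = 2*(6 + f) - 2 = (12 + 2*f) - 2 = 10 + 2*f)
(12*(-5) + H(O(2, -5)))² = (12*(-5) + (10 + 2*((66 - 31*(-5))/(4*(-2 - 5)))))² = (-60 + (10 + 2*((¼)*(66 + 155)/(-7))))² = (-60 + (10 + 2*((¼)*(-⅐)*221)))² = (-60 + (10 + 2*(-221/28)))² = (-60 + (10 - 221/14))² = (-60 - 81/14)² = (-921/14)² = 848241/196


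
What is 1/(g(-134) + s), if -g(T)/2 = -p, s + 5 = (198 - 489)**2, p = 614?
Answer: 1/85904 ≈ 1.1641e-5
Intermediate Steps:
s = 84676 (s = -5 + (198 - 489)**2 = -5 + (-291)**2 = -5 + 84681 = 84676)
g(T) = 1228 (g(T) = -(-2)*614 = -2*(-614) = 1228)
1/(g(-134) + s) = 1/(1228 + 84676) = 1/85904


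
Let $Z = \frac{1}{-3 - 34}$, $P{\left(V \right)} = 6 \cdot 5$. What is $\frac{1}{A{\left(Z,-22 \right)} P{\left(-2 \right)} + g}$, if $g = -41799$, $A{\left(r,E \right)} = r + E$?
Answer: $- \frac{37}{1571013} \approx -2.3552 \cdot 10^{-5}$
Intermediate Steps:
$P{\left(V \right)} = 30$
$Z = - \frac{1}{37}$ ($Z = \frac{1}{-37} = - \frac{1}{37} \approx -0.027027$)
$A{\left(r,E \right)} = E + r$
$\frac{1}{A{\left(Z,-22 \right)} P{\left(-2 \right)} + g} = \frac{1}{\left(-22 - \frac{1}{37}\right) 30 - 41799} = \frac{1}{\left(- \frac{815}{37}\right) 30 - 41799} = \frac{1}{- \frac{24450}{37} - 41799} = \frac{1}{- \frac{1571013}{37}} = - \frac{37}{1571013}$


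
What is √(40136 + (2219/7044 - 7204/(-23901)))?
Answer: √3511289083173280099/9353258 ≈ 200.34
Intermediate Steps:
√(40136 + (2219/7044 - 7204/(-23901))) = √(40136 + (2219*(1/7044) - 7204*(-1/23901))) = √(40136 + (2219/7044 + 7204/23901)) = √(40136 + 11531255/18706516) = √(750816257431/18706516) = √3511289083173280099/9353258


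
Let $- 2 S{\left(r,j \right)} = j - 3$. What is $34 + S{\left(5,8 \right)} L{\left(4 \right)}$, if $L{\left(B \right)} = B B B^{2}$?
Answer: $-606$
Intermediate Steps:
$L{\left(B \right)} = B^{4}$ ($L{\left(B \right)} = B^{2} B^{2} = B^{4}$)
$S{\left(r,j \right)} = \frac{3}{2} - \frac{j}{2}$ ($S{\left(r,j \right)} = - \frac{j - 3}{2} = - \frac{-3 + j}{2} = \frac{3}{2} - \frac{j}{2}$)
$34 + S{\left(5,8 \right)} L{\left(4 \right)} = 34 + \left(\frac{3}{2} - 4\right) 4^{4} = 34 + \left(\frac{3}{2} - 4\right) 256 = 34 - 640 = -606$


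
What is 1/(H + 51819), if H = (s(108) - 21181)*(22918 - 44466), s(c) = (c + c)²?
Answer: -1/548883481 ≈ -1.8219e-9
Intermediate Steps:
s(c) = 4*c² (s(c) = (2*c)² = 4*c²)
H = -548935300 (H = (4*108² - 21181)*(22918 - 44466) = (4*11664 - 21181)*(-21548) = (46656 - 21181)*(-21548) = 25475*(-21548) = -548935300)
1/(H + 51819) = 1/(-548935300 + 51819) = 1/(-548883481) = -1/548883481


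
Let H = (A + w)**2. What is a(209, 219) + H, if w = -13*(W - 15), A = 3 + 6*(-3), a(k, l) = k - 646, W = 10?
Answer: 2063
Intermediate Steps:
a(k, l) = -646 + k
A = -15 (A = 3 - 18 = -15)
w = 65 (w = -13*(10 - 15) = -13*(-5) = 65)
H = 2500 (H = (-15 + 65)**2 = 50**2 = 2500)
a(209, 219) + H = (-646 + 209) + 2500 = -437 + 2500 = 2063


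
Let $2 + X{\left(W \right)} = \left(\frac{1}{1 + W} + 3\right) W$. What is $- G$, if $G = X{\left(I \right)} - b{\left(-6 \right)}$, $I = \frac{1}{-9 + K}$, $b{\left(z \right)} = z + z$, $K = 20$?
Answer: $- \frac{1367}{132} \approx -10.356$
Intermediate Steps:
$b{\left(z \right)} = 2 z$
$I = \frac{1}{11}$ ($I = \frac{1}{-9 + 20} = \frac{1}{11} \approx 0.090909$)
$X{\left(W \right)} = -2 + W \left(3 + \frac{1}{1 + W}\right)$ ($X{\left(W \right)} = -2 + \left(\frac{1}{1 + W} + 3\right) W = -2 + \left(3 + \frac{1}{1 + W}\right) W = -2 + W \left(3 + \frac{1}{1 + W}\right)$)
$G = \frac{1367}{132}$ ($G = \frac{-2 + 2 \cdot \frac{1}{11} + \frac{3}{121}}{1 + \frac{1}{11}} - 2 \left(-6\right) = \frac{-2 + \frac{2}{11} + 3 \cdot \frac{1}{121}}{\frac{12}{11}} - -12 = \frac{11 \left(-2 + \frac{2}{11} + \frac{3}{121}\right)}{12} + 12 = \frac{11}{12} \left(- \frac{217}{121}\right) + 12 = - \frac{217}{132} + 12 = \frac{1367}{132} \approx 10.356$)
$- G = \left(-1\right) \frac{1367}{132} = - \frac{1367}{132}$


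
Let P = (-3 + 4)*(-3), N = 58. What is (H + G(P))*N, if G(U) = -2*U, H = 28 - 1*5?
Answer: 1682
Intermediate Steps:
H = 23 (H = 28 - 5 = 23)
P = -3 (P = 1*(-3) = -3)
(H + G(P))*N = (23 - 2*(-3))*58 = (23 + 6)*58 = 29*58 = 1682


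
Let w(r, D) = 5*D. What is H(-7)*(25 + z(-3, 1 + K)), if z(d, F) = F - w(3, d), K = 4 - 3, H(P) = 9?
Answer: 378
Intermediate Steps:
K = 1
z(d, F) = F - 5*d
H(-7)*(25 + z(-3, 1 + K)) = 9*(25 + ((1 + 1) - 5*(-3))) = 9*(25 + (2 + 15)) = 9*(25 + 17) = 9*42 = 378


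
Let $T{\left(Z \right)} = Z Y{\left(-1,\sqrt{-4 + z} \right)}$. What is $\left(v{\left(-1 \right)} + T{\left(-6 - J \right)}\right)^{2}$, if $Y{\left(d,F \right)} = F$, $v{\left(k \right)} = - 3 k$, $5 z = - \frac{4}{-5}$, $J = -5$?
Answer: $\frac{129}{25} - \frac{24 i \sqrt{6}}{5} \approx 5.16 - 11.758 i$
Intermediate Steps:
$z = \frac{4}{25}$ ($z = \frac{\left(-4\right) \frac{1}{-5}}{5} = \frac{\left(-4\right) \left(- \frac{1}{5}\right)}{5} = \frac{1}{5} \cdot \frac{4}{5} = \frac{4}{25} \approx 0.16$)
$T{\left(Z \right)} = \frac{4 i Z \sqrt{6}}{5}$ ($T{\left(Z \right)} = Z \sqrt{-4 + \frac{4}{25}} = Z \sqrt{- \frac{96}{25}} = Z \frac{4 i \sqrt{6}}{5} = \frac{4 i Z \sqrt{6}}{5}$)
$\left(v{\left(-1 \right)} + T{\left(-6 - J \right)}\right)^{2} = \left(\left(-3\right) \left(-1\right) + \frac{4 i \left(-6 - -5\right) \sqrt{6}}{5}\right)^{2} = \left(3 + \frac{4 i \left(-6 + 5\right) \sqrt{6}}{5}\right)^{2} = \left(3 + \frac{4}{5} i \left(-1\right) \sqrt{6}\right)^{2} = \left(3 - \frac{4 i \sqrt{6}}{5}\right)^{2}$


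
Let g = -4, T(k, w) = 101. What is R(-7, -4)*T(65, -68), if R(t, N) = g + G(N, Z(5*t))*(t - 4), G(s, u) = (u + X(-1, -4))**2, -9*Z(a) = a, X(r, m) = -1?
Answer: -783760/81 ≈ -9676.0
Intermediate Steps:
Z(a) = -a/9
G(s, u) = (-1 + u)**2 (G(s, u) = (u - 1)**2 = (-1 + u)**2)
R(t, N) = -4 + (-1 - 5*t/9)**2*(-4 + t) (R(t, N) = -4 + (-1 - 5*t/9)**2*(t - 4) = -4 + (-1 - 5*t/9)**2*(-4 + t))
R(-7, -4)*T(65, -68) = (-8 - 31/9*(-7) - 10/81*(-7)**2 + (25/81)*(-7)**3)*101 = (-8 + 217/9 - 10/81*49 + (25/81)*(-343))*101 = (-8 + 217/9 - 490/81 - 8575/81)*101 = -7760/81*101 = -783760/81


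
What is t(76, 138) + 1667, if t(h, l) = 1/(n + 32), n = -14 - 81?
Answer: 105020/63 ≈ 1667.0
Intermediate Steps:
n = -95
t(h, l) = -1/63 (t(h, l) = 1/(-95 + 32) = 1/(-63) = -1/63)
t(76, 138) + 1667 = -1/63 + 1667 = 105020/63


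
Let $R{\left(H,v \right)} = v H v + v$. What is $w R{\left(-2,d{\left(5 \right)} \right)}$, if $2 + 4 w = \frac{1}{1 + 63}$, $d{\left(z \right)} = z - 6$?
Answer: $\frac{381}{256} \approx 1.4883$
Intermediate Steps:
$d{\left(z \right)} = -6 + z$ ($d{\left(z \right)} = z - 6 = -6 + z$)
$R{\left(H,v \right)} = v + H v^{2}$ ($R{\left(H,v \right)} = H v v + v = H v^{2} + v = v + H v^{2}$)
$w = - \frac{127}{256}$ ($w = - \frac{1}{2} + \frac{1}{4 \left(1 + 63\right)} = - \frac{1}{2} + \frac{1}{4 \cdot 64} = - \frac{1}{2} + \frac{1}{4} \cdot \frac{1}{64} = - \frac{1}{2} + \frac{1}{256} = - \frac{127}{256} \approx -0.49609$)
$w R{\left(-2,d{\left(5 \right)} \right)} = - \frac{127 \left(-6 + 5\right) \left(1 - 2 \left(-6 + 5\right)\right)}{256} = - \frac{127 \left(- (1 - -2)\right)}{256} = - \frac{127 \left(- (1 + 2)\right)}{256} = - \frac{127 \left(\left(-1\right) 3\right)}{256} = \left(- \frac{127}{256}\right) \left(-3\right) = \frac{381}{256}$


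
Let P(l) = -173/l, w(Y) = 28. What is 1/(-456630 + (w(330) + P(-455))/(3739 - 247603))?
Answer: -110958120/50666806348513 ≈ -2.1900e-6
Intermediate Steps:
1/(-456630 + (w(330) + P(-455))/(3739 - 247603)) = 1/(-456630 + (28 - 173/(-455))/(3739 - 247603)) = 1/(-456630 + (28 - 173*(-1/455))/(-243864)) = 1/(-456630 + (28 + 173/455)*(-1/243864)) = 1/(-456630 + (12913/455)*(-1/243864)) = 1/(-456630 - 12913/110958120) = 1/(-50666806348513/110958120) = -110958120/50666806348513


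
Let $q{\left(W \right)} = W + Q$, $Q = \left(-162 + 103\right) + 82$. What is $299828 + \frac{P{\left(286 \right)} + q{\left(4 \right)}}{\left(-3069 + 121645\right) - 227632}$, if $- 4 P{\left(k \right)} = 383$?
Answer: $\frac{130792169747}{436224} \approx 2.9983 \cdot 10^{5}$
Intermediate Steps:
$P{\left(k \right)} = - \frac{383}{4}$ ($P{\left(k \right)} = \left(- \frac{1}{4}\right) 383 = - \frac{383}{4}$)
$Q = 23$ ($Q = -59 + 82 = 23$)
$q{\left(W \right)} = 23 + W$ ($q{\left(W \right)} = W + 23 = 23 + W$)
$299828 + \frac{P{\left(286 \right)} + q{\left(4 \right)}}{\left(-3069 + 121645\right) - 227632} = 299828 + \frac{- \frac{383}{4} + \left(23 + 4\right)}{\left(-3069 + 121645\right) - 227632} = 299828 + \frac{- \frac{383}{4} + 27}{118576 - 227632} = 299828 - \frac{275}{4 \left(-109056\right)} = 299828 - - \frac{275}{436224} = 299828 + \frac{275}{436224} = \frac{130792169747}{436224}$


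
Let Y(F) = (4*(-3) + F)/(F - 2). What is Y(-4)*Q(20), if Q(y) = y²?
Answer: 3200/3 ≈ 1066.7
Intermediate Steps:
Y(F) = (-12 + F)/(-2 + F)
Y(-4)*Q(20) = ((-12 - 4)/(-2 - 4))*20² = (-16/(-6))*400 = -⅙*(-16)*400 = (8/3)*400 = 3200/3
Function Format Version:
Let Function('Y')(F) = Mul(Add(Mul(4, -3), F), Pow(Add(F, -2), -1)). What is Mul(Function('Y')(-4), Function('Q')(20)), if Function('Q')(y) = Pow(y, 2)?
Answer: Rational(3200, 3) ≈ 1066.7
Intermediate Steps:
Function('Y')(F) = Mul(Pow(Add(-2, F), -1), Add(-12, F)) (Function('Y')(F) = Mul(Add(-12, F), Pow(Add(-2, F), -1)) = Mul(Pow(Add(-2, F), -1), Add(-12, F)))
Mul(Function('Y')(-4), Function('Q')(20)) = Mul(Mul(Pow(Add(-2, -4), -1), Add(-12, -4)), Pow(20, 2)) = Mul(Mul(Pow(-6, -1), -16), 400) = Mul(Mul(Rational(-1, 6), -16), 400) = Mul(Rational(8, 3), 400) = Rational(3200, 3)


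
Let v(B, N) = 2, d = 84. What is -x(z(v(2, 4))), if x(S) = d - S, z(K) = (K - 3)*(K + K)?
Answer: -88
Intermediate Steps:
z(K) = 2*K*(-3 + K) (z(K) = (-3 + K)*(2*K) = 2*K*(-3 + K))
x(S) = 84 - S
-x(z(v(2, 4))) = -(84 - 2*2*(-3 + 2)) = -(84 - 2*2*(-1)) = -(84 - 1*(-4)) = -(84 + 4) = -1*88 = -88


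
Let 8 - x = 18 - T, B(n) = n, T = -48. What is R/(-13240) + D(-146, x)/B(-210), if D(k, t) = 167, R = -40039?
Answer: 619711/278040 ≈ 2.2289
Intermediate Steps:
x = -58 (x = 8 - (18 - 1*(-48)) = 8 - (18 + 48) = 8 - 1*66 = 8 - 66 = -58)
R/(-13240) + D(-146, x)/B(-210) = -40039/(-13240) + 167/(-210) = -40039*(-1/13240) + 167*(-1/210) = 40039/13240 - 167/210 = 619711/278040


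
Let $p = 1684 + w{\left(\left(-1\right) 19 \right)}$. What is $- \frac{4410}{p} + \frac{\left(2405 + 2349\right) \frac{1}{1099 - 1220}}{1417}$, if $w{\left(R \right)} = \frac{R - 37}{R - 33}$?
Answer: $- \frac{551876163}{208663169} \approx -2.6448$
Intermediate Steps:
$w{\left(R \right)} = \frac{-37 + R}{-33 + R}$
$p = \frac{21906}{13}$ ($p = 1684 + \frac{-37 - 19}{-33 - 19} = 1684 + \frac{1}{-52} \left(-56\right) = 1684 - - \frac{14}{13} = 1684 + \frac{14}{13} = \frac{21906}{13} \approx 1685.1$)
$- \frac{4410}{p} + \frac{\left(2405 + 2349\right) \frac{1}{1099 - 1220}}{1417} = - \frac{4410}{\frac{21906}{13}} + \frac{\left(2405 + 2349\right) \frac{1}{1099 - 1220}}{1417} = \left(-4410\right) \frac{13}{21906} + \frac{4754}{-121} \cdot \frac{1}{1417} = - \frac{3185}{1217} + 4754 \left(- \frac{1}{121}\right) \frac{1}{1417} = - \frac{3185}{1217} - \frac{4754}{171457} = - \frac{551876163}{208663169}$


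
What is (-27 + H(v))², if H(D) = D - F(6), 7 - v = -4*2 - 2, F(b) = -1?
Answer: 81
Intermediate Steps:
v = 17 (v = 7 - (-4*2 - 2) = 7 - (-8 - 2) = 7 - 1*(-10) = 7 + 10 = 17)
H(D) = 1 + D (H(D) = D - 1*(-1) = D + 1 = 1 + D)
(-27 + H(v))² = (-27 + (1 + 17))² = (-27 + 18)² = (-9)² = 81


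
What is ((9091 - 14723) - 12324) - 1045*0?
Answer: -17956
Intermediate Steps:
((9091 - 14723) - 12324) - 1045*0 = (-5632 - 12324) + 0 = -17956 + 0 = -17956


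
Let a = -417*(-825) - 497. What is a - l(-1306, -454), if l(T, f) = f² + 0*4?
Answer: 137412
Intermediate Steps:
a = 343528 (a = 344025 - 497 = 343528)
l(T, f) = f² (l(T, f) = f² + 0 = f²)
a - l(-1306, -454) = 343528 - 1*(-454)² = 343528 - 1*206116 = 343528 - 206116 = 137412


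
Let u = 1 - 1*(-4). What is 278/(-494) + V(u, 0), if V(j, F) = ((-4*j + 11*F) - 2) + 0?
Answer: -5573/247 ≈ -22.563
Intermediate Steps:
u = 5 (u = 1 + 4 = 5)
V(j, F) = -2 - 4*j + 11*F (V(j, F) = (-2 - 4*j + 11*F) + 0 = -2 - 4*j + 11*F)
278/(-494) + V(u, 0) = 278/(-494) + (-2 - 4*5 + 11*0) = -1/494*278 + (-2 - 20 + 0) = -139/247 - 22 = -5573/247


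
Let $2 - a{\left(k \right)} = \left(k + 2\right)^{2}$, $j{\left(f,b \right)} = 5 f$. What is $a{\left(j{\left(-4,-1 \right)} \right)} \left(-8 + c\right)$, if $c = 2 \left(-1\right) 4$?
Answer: $5152$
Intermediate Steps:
$a{\left(k \right)} = 2 - \left(2 + k\right)^{2}$ ($a{\left(k \right)} = 2 - \left(k + 2\right)^{2} = 2 - \left(2 + k\right)^{2}$)
$c = -8$ ($c = \left(-2\right) 4 = -8$)
$a{\left(j{\left(-4,-1 \right)} \right)} \left(-8 + c\right) = \left(2 - \left(2 + 5 \left(-4\right)\right)^{2}\right) \left(-8 - 8\right) = \left(2 - \left(2 - 20\right)^{2}\right) \left(-16\right) = \left(2 - \left(-18\right)^{2}\right) \left(-16\right) = \left(2 - 324\right) \left(-16\right) = \left(-322\right) \left(-16\right) = 5152$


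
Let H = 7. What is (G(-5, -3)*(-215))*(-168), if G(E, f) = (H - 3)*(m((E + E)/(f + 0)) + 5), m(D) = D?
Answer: 1204000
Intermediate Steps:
G(E, f) = 20 + 8*E/f (G(E, f) = (7 - 3)*((E + E)/(f + 0) + 5) = 4*((2*E)/f + 5) = 4*(2*E/f + 5) = 4*(5 + 2*E/f) = 20 + 8*E/f)
(G(-5, -3)*(-215))*(-168) = ((20 + 8*(-5)/(-3))*(-215))*(-168) = ((20 + 8*(-5)*(-⅓))*(-215))*(-168) = ((20 + 40/3)*(-215))*(-168) = ((100/3)*(-215))*(-168) = -21500/3*(-168) = 1204000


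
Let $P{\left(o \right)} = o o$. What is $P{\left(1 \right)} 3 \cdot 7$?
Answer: $21$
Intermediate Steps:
$P{\left(o \right)} = o^{2}$
$P{\left(1 \right)} 3 \cdot 7 = 1^{2} \cdot 3 \cdot 7 = 1 \cdot 3 \cdot 7 = 3 \cdot 7 = 21$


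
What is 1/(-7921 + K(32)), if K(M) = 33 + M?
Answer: -1/7856 ≈ -0.00012729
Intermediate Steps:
1/(-7921 + K(32)) = 1/(-7921 + (33 + 32)) = 1/(-7921 + 65) = 1/(-7856) = -1/7856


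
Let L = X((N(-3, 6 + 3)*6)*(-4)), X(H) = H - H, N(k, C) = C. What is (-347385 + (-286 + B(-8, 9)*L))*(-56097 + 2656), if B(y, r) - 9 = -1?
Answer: 18579885911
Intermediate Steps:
B(y, r) = 8 (B(y, r) = 9 - 1 = 8)
X(H) = 0
L = 0
(-347385 + (-286 + B(-8, 9)*L))*(-56097 + 2656) = (-347385 + (-286 + 8*0))*(-56097 + 2656) = (-347385 + (-286 + 0))*(-53441) = (-347385 - 286)*(-53441) = -347671*(-53441) = 18579885911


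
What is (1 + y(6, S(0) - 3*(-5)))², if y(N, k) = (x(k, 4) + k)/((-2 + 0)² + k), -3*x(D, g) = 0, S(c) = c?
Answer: 1156/361 ≈ 3.2022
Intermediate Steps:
x(D, g) = 0 (x(D, g) = -⅓*0 = 0)
y(N, k) = k/(4 + k) (y(N, k) = (0 + k)/((-2 + 0)² + k) = k/((-2)² + k) = k/(4 + k))
(1 + y(6, S(0) - 3*(-5)))² = (1 + (0 - 3*(-5))/(4 + (0 - 3*(-5))))² = (1 + (0 + 15)/(4 + (0 + 15)))² = (1 + 15/(4 + 15))² = (1 + 15/19)² = (34/19)² = 1156/361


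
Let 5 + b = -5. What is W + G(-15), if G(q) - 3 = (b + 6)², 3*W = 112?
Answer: 169/3 ≈ 56.333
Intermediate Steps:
b = -10 (b = -5 - 5 = -10)
W = 112/3 (W = (⅓)*112 = 112/3 ≈ 37.333)
G(q) = 19 (G(q) = 3 + (-10 + 6)² = 3 + (-4)² = 3 + 16 = 19)
W + G(-15) = 112/3 + 19 = 169/3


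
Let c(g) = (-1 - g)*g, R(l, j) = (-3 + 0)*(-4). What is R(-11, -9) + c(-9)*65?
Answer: -4668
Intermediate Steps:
R(l, j) = 12 (R(l, j) = -3*(-4) = 12)
c(g) = g*(-1 - g)
R(-11, -9) + c(-9)*65 = 12 - 1*(-9)*(1 - 9)*65 = 12 - 1*(-9)*(-8)*65 = 12 - 72*65 = 12 - 4680 = -4668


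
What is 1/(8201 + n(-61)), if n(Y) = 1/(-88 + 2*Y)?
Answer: 210/1722209 ≈ 0.00012194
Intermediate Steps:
1/(8201 + n(-61)) = 1/(8201 + 1/(2*(-44 - 61))) = 1/(8201 + (½)/(-105)) = 1/(8201 + (½)*(-1/105)) = 1/(8201 - 1/210) = 1/(1722209/210) = 210/1722209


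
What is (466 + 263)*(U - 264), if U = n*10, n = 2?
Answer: -177876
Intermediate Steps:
U = 20 (U = 2*10 = 20)
(466 + 263)*(U - 264) = (466 + 263)*(20 - 264) = 729*(-244) = -177876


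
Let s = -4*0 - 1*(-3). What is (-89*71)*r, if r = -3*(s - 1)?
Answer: 37914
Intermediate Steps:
s = 3 (s = 0 + 3 = 3)
r = -6 (r = -3*(3 - 1) = -3*2 = -6)
(-89*71)*r = -89*71*(-6) = -6319*(-6) = 37914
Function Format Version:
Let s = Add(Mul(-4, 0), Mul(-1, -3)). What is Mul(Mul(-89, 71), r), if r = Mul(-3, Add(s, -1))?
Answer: 37914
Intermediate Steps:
s = 3 (s = Add(0, 3) = 3)
r = -6 (r = Mul(-3, Add(3, -1)) = Mul(-3, 2) = -6)
Mul(Mul(-89, 71), r) = Mul(Mul(-89, 71), -6) = Mul(-6319, -6) = 37914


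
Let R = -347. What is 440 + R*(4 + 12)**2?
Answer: -88392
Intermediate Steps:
440 + R*(4 + 12)**2 = 440 - 347*(4 + 12)**2 = 440 - 347*16**2 = 440 - 347*256 = 440 - 88832 = -88392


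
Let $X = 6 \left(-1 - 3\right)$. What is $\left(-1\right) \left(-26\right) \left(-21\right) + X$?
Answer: $-570$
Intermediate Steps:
$X = -24$ ($X = 6 \left(-4\right) = -24$)
$\left(-1\right) \left(-26\right) \left(-21\right) + X = \left(-1\right) \left(-26\right) \left(-21\right) - 24 = 26 \left(-21\right) - 24 = -546 - 24 = -570$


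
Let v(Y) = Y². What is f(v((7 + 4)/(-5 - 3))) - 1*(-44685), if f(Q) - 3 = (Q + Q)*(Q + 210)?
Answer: 93161905/2048 ≈ 45489.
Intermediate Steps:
f(Q) = 3 + 2*Q*(210 + Q) (f(Q) = 3 + (Q + Q)*(Q + 210) = 3 + (2*Q)*(210 + Q) = 3 + 2*Q*(210 + Q))
f(v((7 + 4)/(-5 - 3))) - 1*(-44685) = (3 + 2*(((7 + 4)/(-5 - 3))²)² + 420*((7 + 4)/(-5 - 3))²) - 1*(-44685) = (3 + 2*((11/(-8))²)² + 420*(11/(-8))²) + 44685 = (3 + 2*((11*(-⅛))²)² + 420*(11*(-⅛))²) + 44685 = (3 + 2*((-11/8)²)² + 420*(-11/8)²) + 44685 = (3 + 2*(121/64)² + 420*(121/64)) + 44685 = (3 + 2*(14641/4096) + 12705/16) + 44685 = (3 + 14641/2048 + 12705/16) + 44685 = 1647025/2048 + 44685 = 93161905/2048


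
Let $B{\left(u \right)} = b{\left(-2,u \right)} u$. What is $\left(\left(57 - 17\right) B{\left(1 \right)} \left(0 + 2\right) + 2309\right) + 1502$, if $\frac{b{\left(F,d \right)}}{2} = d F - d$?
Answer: $3331$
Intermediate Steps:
$b{\left(F,d \right)} = - 2 d + 2 F d$ ($b{\left(F,d \right)} = 2 \left(d F - d\right) = 2 \left(F d - d\right) = 2 \left(- d + F d\right) = - 2 d + 2 F d$)
$B{\left(u \right)} = - 6 u^{2}$ ($B{\left(u \right)} = 2 u \left(-1 - 2\right) u = 2 u \left(-3\right) u = - 6 u u = - 6 u^{2}$)
$\left(\left(57 - 17\right) B{\left(1 \right)} \left(0 + 2\right) + 2309\right) + 1502 = \left(\left(57 - 17\right) - 6 \cdot 1^{2} \left(0 + 2\right) + 2309\right) + 1502 = \left(40 \left(-6\right) 1 \cdot 2 + 2309\right) + 1502 = \left(40 \left(\left(-6\right) 2\right) + 2309\right) + 1502 = \left(40 \left(-12\right) + 2309\right) + 1502 = \left(-480 + 2309\right) + 1502 = 1829 + 1502 = 3331$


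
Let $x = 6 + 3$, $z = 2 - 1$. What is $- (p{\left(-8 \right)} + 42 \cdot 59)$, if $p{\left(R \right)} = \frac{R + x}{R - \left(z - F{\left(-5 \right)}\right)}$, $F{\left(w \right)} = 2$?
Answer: $- \frac{17345}{7} \approx -2477.9$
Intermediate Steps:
$z = 1$
$x = 9$
$p{\left(R \right)} = \frac{9 + R}{1 + R}$ ($p{\left(R \right)} = \frac{R + 9}{R + \left(2 - 1\right)} = \frac{9 + R}{R + \left(2 - 1\right)} = \frac{9 + R}{R + 1} = \frac{9 + R}{1 + R}$)
$- (p{\left(-8 \right)} + 42 \cdot 59) = - (\frac{9 - 8}{1 - 8} + 42 \cdot 59) = - (\frac{1}{-7} \cdot 1 + 2478) = - (\left(- \frac{1}{7}\right) 1 + 2478) = - (- \frac{1}{7} + 2478) = \left(-1\right) \frac{17345}{7} = - \frac{17345}{7}$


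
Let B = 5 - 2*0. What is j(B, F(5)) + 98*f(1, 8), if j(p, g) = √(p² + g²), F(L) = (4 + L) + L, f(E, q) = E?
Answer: 98 + √221 ≈ 112.87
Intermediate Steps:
B = 5 (B = 5 + 0 = 5)
F(L) = 4 + 2*L
j(p, g) = √(g² + p²)
j(B, F(5)) + 98*f(1, 8) = √((4 + 2*5)² + 5²) + 98*1 = √((4 + 10)² + 25) + 98 = √(14² + 25) + 98 = √(196 + 25) + 98 = √221 + 98 = 98 + √221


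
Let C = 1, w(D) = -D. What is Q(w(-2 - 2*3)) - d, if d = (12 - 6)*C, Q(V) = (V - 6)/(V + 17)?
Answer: -148/25 ≈ -5.9200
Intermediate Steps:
Q(V) = (-6 + V)/(17 + V)
d = 6 (d = (12 - 6)*1 = 6*1 = 6)
Q(w(-2 - 2*3)) - d = (-6 - (-2 - 2*3))/(17 - (-2 - 2*3)) - 1*6 = (-6 - (-2 - 6))/(17 - (-2 - 6)) - 6 = (-6 - 1*(-8))/(17 - 1*(-8)) - 6 = (-6 + 8)/(17 + 8) - 6 = 2/25 - 6 = -148/25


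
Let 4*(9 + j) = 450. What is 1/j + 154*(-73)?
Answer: -2327092/207 ≈ -11242.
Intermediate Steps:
j = 207/2 (j = -9 + (¼)*450 = -9 + 225/2 = 207/2 ≈ 103.50)
1/j + 154*(-73) = 1/(207/2) + 154*(-73) = 2/207 - 11242 = -2327092/207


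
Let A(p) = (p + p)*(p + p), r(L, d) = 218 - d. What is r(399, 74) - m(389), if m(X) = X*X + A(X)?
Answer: -756461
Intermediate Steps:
A(p) = 4*p**2 (A(p) = (2*p)*(2*p) = 4*p**2)
m(X) = 5*X**2 (m(X) = X*X + 4*X**2 = X**2 + 4*X**2 = 5*X**2)
r(399, 74) - m(389) = (218 - 1*74) - 5*389**2 = (218 - 74) - 5*151321 = 144 - 1*756605 = 144 - 756605 = -756461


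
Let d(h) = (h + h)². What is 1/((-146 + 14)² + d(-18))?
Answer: 1/18720 ≈ 5.3419e-5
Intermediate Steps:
d(h) = 4*h² (d(h) = (2*h)² = 4*h²)
1/((-146 + 14)² + d(-18)) = 1/((-146 + 14)² + 4*(-18)²) = 1/((-132)² + 4*324) = 1/(17424 + 1296) = 1/18720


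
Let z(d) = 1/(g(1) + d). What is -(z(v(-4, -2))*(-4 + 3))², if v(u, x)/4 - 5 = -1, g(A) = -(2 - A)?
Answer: -1/225 ≈ -0.0044444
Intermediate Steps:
g(A) = -2 + A
v(u, x) = 16 (v(u, x) = 20 + 4*(-1) = 20 - 4 = 16)
z(d) = 1/(-1 + d) (z(d) = 1/((-2 + 1) + d) = 1/(-1 + d))
-(z(v(-4, -2))*(-4 + 3))² = -((-4 + 3)/(-1 + 16))² = -(-1/15)² = -1*1/225 = -1/225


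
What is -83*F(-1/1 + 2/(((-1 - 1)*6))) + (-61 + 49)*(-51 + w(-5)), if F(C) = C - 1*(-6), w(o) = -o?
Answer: 905/6 ≈ 150.83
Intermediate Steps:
F(C) = 6 + C (F(C) = C + 6 = 6 + C)
-83*F(-1/1 + 2/(((-1 - 1)*6))) + (-61 + 49)*(-51 + w(-5)) = -83*(6 + (-1/1 + 2/(((-1 - 1)*6)))) + (-61 + 49)*(-51 - 1*(-5)) = -83*(6 + (-1*1 + 2/((-2*6)))) - 12*(-51 + 5) = -83*(6 + (-1 + 2/(-12))) - 12*(-46) = -83*(6 + (-1 + 2*(-1/12))) + 552 = -83*(6 + (-1 - 1/6)) + 552 = -83*(6 - 7/6) + 552 = -83*29/6 + 552 = -2407/6 + 552 = 905/6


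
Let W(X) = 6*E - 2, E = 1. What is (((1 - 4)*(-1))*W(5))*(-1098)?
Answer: -13176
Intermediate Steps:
W(X) = 4 (W(X) = 6*1 - 2 = 6 - 2 = 4)
(((1 - 4)*(-1))*W(5))*(-1098) = (((1 - 4)*(-1))*4)*(-1098) = (-3*(-1)*4)*(-1098) = (3*4)*(-1098) = 12*(-1098) = -13176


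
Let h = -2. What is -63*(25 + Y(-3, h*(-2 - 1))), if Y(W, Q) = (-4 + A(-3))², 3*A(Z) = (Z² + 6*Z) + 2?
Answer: -4102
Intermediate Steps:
A(Z) = ⅔ + 2*Z + Z²/3 (A(Z) = ((Z² + 6*Z) + 2)/3 = (2 + Z² + 6*Z)/3 = ⅔ + 2*Z + Z²/3)
Y(W, Q) = 361/9 (Y(W, Q) = (-4 + (⅔ + 2*(-3) + (⅓)*(-3)²))² = (-4 + (⅔ - 6 + (⅓)*9))² = (-4 + (⅔ - 6 + 3))² = (-4 - 7/3)² = (-19/3)² = 361/9)
-63*(25 + Y(-3, h*(-2 - 1))) = -63*(25 + 361/9) = -63*586/9 = -4102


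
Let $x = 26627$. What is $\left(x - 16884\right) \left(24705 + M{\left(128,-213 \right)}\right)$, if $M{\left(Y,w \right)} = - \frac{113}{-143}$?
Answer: $\frac{34421317504}{143} \approx 2.4071 \cdot 10^{8}$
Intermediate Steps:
$M{\left(Y,w \right)} = \frac{113}{143}$ ($M{\left(Y,w \right)} = \left(-113\right) \left(- \frac{1}{143}\right) = \frac{113}{143}$)
$\left(x - 16884\right) \left(24705 + M{\left(128,-213 \right)}\right) = \left(26627 - 16884\right) \left(24705 + \frac{113}{143}\right) = 9743 \cdot \frac{3532928}{143} = \frac{34421317504}{143}$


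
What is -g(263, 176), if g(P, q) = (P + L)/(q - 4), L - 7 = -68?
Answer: -101/86 ≈ -1.1744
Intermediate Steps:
L = -61 (L = 7 - 68 = -61)
g(P, q) = (-61 + P)/(-4 + q) (g(P, q) = (P - 61)/(q - 4) = (-61 + P)/(-4 + q))
-g(263, 176) = -(-61 + 263)/(-4 + 176) = -202/172 = -1*101/86 = -101/86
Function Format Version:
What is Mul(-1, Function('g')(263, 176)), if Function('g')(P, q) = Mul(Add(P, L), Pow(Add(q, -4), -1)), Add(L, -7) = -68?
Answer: Rational(-101, 86) ≈ -1.1744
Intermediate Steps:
L = -61 (L = Add(7, -68) = -61)
Function('g')(P, q) = Mul(Pow(Add(-4, q), -1), Add(-61, P)) (Function('g')(P, q) = Mul(Add(P, -61), Pow(Add(q, -4), -1)) = Mul(Add(-61, P), Pow(Add(-4, q), -1)) = Mul(Pow(Add(-4, q), -1), Add(-61, P)))
Mul(-1, Function('g')(263, 176)) = Mul(-1, Mul(Pow(Add(-4, 176), -1), Add(-61, 263))) = Mul(-1, Mul(Pow(172, -1), 202)) = Mul(-1, Mul(Rational(1, 172), 202)) = Mul(-1, Rational(101, 86)) = Rational(-101, 86)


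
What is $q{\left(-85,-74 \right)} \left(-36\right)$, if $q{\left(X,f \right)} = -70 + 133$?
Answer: $-2268$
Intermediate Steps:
$q{\left(X,f \right)} = 63$
$q{\left(-85,-74 \right)} \left(-36\right) = 63 \left(-36\right) = -2268$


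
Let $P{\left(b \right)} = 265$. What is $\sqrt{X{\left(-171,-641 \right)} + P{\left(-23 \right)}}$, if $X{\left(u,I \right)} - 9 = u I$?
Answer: $\sqrt{109885} \approx 331.49$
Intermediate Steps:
$X{\left(u,I \right)} = 9 + I u$ ($X{\left(u,I \right)} = 9 + u I = 9 + I u$)
$\sqrt{X{\left(-171,-641 \right)} + P{\left(-23 \right)}} = \sqrt{\left(9 - -109611\right) + 265} = \sqrt{\left(9 + 109611\right) + 265} = \sqrt{109620 + 265} = \sqrt{109885}$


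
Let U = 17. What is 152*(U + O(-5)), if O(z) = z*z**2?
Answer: -16416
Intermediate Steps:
O(z) = z**3
152*(U + O(-5)) = 152*(17 + (-5)**3) = 152*(17 - 125) = 152*(-108) = -16416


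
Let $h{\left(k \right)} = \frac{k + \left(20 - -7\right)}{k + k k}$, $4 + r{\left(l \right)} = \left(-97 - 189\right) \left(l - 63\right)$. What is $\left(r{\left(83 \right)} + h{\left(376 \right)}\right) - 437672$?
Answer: $- \frac{4834789953}{10904} \approx -4.434 \cdot 10^{5}$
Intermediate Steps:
$r{\left(l \right)} = 18014 - 286 l$ ($r{\left(l \right)} = -4 + \left(-97 - 189\right) \left(l - 63\right) = -4 - 286 \left(-63 + l\right) = -4 - \left(-18018 + 286 l\right) = 18014 - 286 l$)
$h{\left(k \right)} = \frac{27 + k}{k + k^{2}}$ ($h{\left(k \right)} = \frac{k + \left(20 + 7\right)}{k + k^{2}} = \frac{k + 27}{k + k^{2}} = \frac{27 + k}{k + k^{2}}$)
$\left(r{\left(83 \right)} + h{\left(376 \right)}\right) - 437672 = \left(\left(18014 - 23738\right) + \frac{27 + 376}{376 \left(1 + 376\right)}\right) - 437672 = \left(\left(18014 - 23738\right) + \frac{1}{376} \cdot \frac{1}{377} \cdot 403\right) - 437672 = \left(-5724 + \frac{1}{376} \cdot \frac{1}{377} \cdot 403\right) - 437672 = \left(-5724 + \frac{31}{10904}\right) - 437672 = - \frac{62414465}{10904} - 437672 = - \frac{4834789953}{10904}$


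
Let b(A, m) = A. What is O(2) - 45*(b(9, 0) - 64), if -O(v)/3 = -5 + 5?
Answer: 2475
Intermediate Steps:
O(v) = 0 (O(v) = -3*(-5 + 5) = -3*0 = 0)
O(2) - 45*(b(9, 0) - 64) = 0 - 45*(9 - 64) = 0 - 45*(-55) = 0 + 2475 = 2475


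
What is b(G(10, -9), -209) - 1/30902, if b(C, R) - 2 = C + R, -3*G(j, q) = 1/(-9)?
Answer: -172680403/834354 ≈ -206.96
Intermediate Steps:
G(j, q) = 1/27 (G(j, q) = -⅓/(-9) = -⅓*(-⅑) = 1/27)
b(C, R) = 2 + C + R (b(C, R) = 2 + (C + R) = 2 + C + R)
b(G(10, -9), -209) - 1/30902 = (2 + 1/27 - 209) - 1/30902 = -5588/27 - 1*1/30902 = -5588/27 - 1/30902 = -172680403/834354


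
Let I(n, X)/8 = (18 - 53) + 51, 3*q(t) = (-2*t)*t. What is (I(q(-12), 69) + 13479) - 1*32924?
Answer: -19317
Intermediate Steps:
q(t) = -2*t²/3 (q(t) = ((-2*t)*t)/3 = (-2*t²)/3 = -2*t²/3)
I(n, X) = 128 (I(n, X) = 8*((18 - 53) + 51) = 8*(-35 + 51) = 8*16 = 128)
(I(q(-12), 69) + 13479) - 1*32924 = (128 + 13479) - 1*32924 = 13607 - 32924 = -19317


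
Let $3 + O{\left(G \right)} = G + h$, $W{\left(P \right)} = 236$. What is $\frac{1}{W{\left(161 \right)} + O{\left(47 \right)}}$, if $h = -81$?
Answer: $\frac{1}{199} \approx 0.0050251$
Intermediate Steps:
$O{\left(G \right)} = -84 + G$ ($O{\left(G \right)} = -3 + \left(G - 81\right) = -3 + \left(-81 + G\right) = -84 + G$)
$\frac{1}{W{\left(161 \right)} + O{\left(47 \right)}} = \frac{1}{236 + \left(-84 + 47\right)} = \frac{1}{236 - 37} = \frac{1}{199}$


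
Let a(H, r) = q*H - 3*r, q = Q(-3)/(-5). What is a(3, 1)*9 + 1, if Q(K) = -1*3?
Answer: -49/5 ≈ -9.8000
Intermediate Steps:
Q(K) = -3
q = ⅗ (q = -3/(-5) = -3*(-⅕) = ⅗ ≈ 0.60000)
a(H, r) = -3*r + 3*H/5 (a(H, r) = 3*H/5 - 3*r = -3*r + 3*H/5)
a(3, 1)*9 + 1 = (-3*1 + (⅗)*3)*9 + 1 = (-3 + 9/5)*9 + 1 = -6/5*9 + 1 = -54/5 + 1 = -49/5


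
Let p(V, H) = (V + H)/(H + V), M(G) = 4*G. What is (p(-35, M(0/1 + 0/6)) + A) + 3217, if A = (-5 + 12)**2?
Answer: 3267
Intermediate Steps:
p(V, H) = 1 (p(V, H) = (H + V)/(H + V) = 1)
A = 49 (A = 7**2 = 49)
(p(-35, M(0/1 + 0/6)) + A) + 3217 = (1 + 49) + 3217 = 50 + 3217 = 3267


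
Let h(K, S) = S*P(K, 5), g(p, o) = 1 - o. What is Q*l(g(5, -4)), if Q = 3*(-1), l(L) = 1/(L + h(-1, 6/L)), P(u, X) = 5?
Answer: -3/11 ≈ -0.27273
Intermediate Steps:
h(K, S) = 5*S (h(K, S) = S*5 = 5*S)
l(L) = 1/(L + 30/L) (l(L) = 1/(L + 5*(6/L)) = 1/(L + 30/L))
Q = -3
Q*l(g(5, -4)) = -3*(1 - 1*(-4))/(30 + (1 - 1*(-4))²) = -3*(1 + 4)/(30 + (1 + 4)²) = -15/(30 + 5²) = -15/(30 + 25) = -15/55 = -3*1/11 = -3/11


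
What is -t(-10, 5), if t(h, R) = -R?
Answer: 5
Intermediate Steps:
-t(-10, 5) = -(-1)*5 = -1*(-5) = 5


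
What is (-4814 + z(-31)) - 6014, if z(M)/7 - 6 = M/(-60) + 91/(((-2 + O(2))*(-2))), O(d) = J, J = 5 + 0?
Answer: -217771/20 ≈ -10889.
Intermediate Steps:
J = 5
O(d) = 5
z(M) = -385/6 - 7*M/60 (z(M) = 42 + 7*(M/(-60) + 91/(((-2 + 5)*(-2)))) = 42 + 7*(M*(-1/60) + 91/((3*(-2)))) = 42 + 7*(-M/60 + 91/(-6)) = 42 + 7*(-M/60 + 91*(-1/6)) = 42 + 7*(-M/60 - 91/6) = 42 + 7*(-91/6 - M/60) = 42 + (-637/6 - 7*M/60) = -385/6 - 7*M/60)
(-4814 + z(-31)) - 6014 = (-4814 + (-385/6 - 7/60*(-31))) - 6014 = (-4814 + (-385/6 + 217/60)) - 6014 = (-4814 - 1211/20) - 6014 = -97491/20 - 6014 = -217771/20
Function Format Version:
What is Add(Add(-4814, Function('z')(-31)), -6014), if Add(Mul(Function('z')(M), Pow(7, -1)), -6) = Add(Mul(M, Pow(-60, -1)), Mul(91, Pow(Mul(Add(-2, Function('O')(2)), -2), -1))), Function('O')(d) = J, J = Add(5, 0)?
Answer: Rational(-217771, 20) ≈ -10889.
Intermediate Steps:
J = 5
Function('O')(d) = 5
Function('z')(M) = Add(Rational(-385, 6), Mul(Rational(-7, 60), M)) (Function('z')(M) = Add(42, Mul(7, Add(Mul(M, Pow(-60, -1)), Mul(91, Pow(Mul(Add(-2, 5), -2), -1))))) = Add(42, Mul(7, Add(Mul(M, Rational(-1, 60)), Mul(91, Pow(Mul(3, -2), -1))))) = Add(42, Mul(7, Add(Mul(Rational(-1, 60), M), Mul(91, Pow(-6, -1))))) = Add(42, Mul(7, Add(Mul(Rational(-1, 60), M), Mul(91, Rational(-1, 6))))) = Add(42, Mul(7, Add(Mul(Rational(-1, 60), M), Rational(-91, 6)))) = Add(42, Mul(7, Add(Rational(-91, 6), Mul(Rational(-1, 60), M)))) = Add(42, Add(Rational(-637, 6), Mul(Rational(-7, 60), M))) = Add(Rational(-385, 6), Mul(Rational(-7, 60), M)))
Add(Add(-4814, Function('z')(-31)), -6014) = Add(Add(-4814, Add(Rational(-385, 6), Mul(Rational(-7, 60), -31))), -6014) = Add(Add(-4814, Add(Rational(-385, 6), Rational(217, 60))), -6014) = Add(Add(-4814, Rational(-1211, 20)), -6014) = Add(Rational(-97491, 20), -6014) = Rational(-217771, 20)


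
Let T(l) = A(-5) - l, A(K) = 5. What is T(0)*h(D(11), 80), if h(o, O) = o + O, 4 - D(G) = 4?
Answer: 400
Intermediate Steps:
D(G) = 0 (D(G) = 4 - 1*4 = 4 - 4 = 0)
h(o, O) = O + o
T(l) = 5 - l
T(0)*h(D(11), 80) = (5 - 1*0)*(80 + 0) = (5 + 0)*80 = 5*80 = 400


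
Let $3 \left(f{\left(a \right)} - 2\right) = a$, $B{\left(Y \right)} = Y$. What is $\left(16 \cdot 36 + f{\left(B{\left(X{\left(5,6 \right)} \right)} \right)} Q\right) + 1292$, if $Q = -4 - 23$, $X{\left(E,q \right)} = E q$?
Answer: $1544$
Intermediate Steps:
$f{\left(a \right)} = 2 + \frac{a}{3}$
$Q = -27$ ($Q = -4 - 23 = -27$)
$\left(16 \cdot 36 + f{\left(B{\left(X{\left(5,6 \right)} \right)} \right)} Q\right) + 1292 = \left(16 \cdot 36 + \left(2 + \frac{5 \cdot 6}{3}\right) \left(-27\right)\right) + 1292 = \left(576 + \left(2 + \frac{1}{3} \cdot 30\right) \left(-27\right)\right) + 1292 = \left(576 + \left(2 + 10\right) \left(-27\right)\right) + 1292 = \left(576 + 12 \left(-27\right)\right) + 1292 = \left(576 - 324\right) + 1292 = 252 + 1292 = 1544$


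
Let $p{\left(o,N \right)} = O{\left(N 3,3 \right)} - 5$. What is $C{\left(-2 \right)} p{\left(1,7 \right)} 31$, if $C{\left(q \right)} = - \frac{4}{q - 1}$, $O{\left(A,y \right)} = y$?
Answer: $- \frac{248}{3} \approx -82.667$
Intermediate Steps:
$C{\left(q \right)} = - \frac{4}{-1 + q}$
$p{\left(o,N \right)} = -2$ ($p{\left(o,N \right)} = 3 - 5 = -2$)
$C{\left(-2 \right)} p{\left(1,7 \right)} 31 = - \frac{4}{-1 - 2} \left(-2\right) 31 = - \frac{4}{-3} \left(-2\right) 31 = \left(-4\right) \left(- \frac{1}{3}\right) \left(-2\right) 31 = \frac{4}{3} \left(-2\right) 31 = \left(- \frac{8}{3}\right) 31 = - \frac{248}{3}$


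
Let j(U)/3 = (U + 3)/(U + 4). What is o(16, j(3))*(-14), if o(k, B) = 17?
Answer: -238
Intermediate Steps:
j(U) = 3*(3 + U)/(4 + U) (j(U) = 3*((U + 3)/(U + 4)) = 3*((3 + U)/(4 + U)) = 3*(3 + U)/(4 + U))
o(16, j(3))*(-14) = 17*(-14) = -238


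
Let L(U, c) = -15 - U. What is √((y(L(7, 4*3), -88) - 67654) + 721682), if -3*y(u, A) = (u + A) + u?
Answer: 2*√163518 ≈ 808.75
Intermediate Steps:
y(u, A) = -2*u/3 - A/3 (y(u, A) = -((u + A) + u)/3 = -((A + u) + u)/3 = -(A + 2*u)/3 = -2*u/3 - A/3)
√((y(L(7, 4*3), -88) - 67654) + 721682) = √(((-2*(-15 - 1*7)/3 - ⅓*(-88)) - 67654) + 721682) = √(((-2*(-15 - 7)/3 + 88/3) - 67654) + 721682) = √(((-⅔*(-22) + 88/3) - 67654) + 721682) = √(((44/3 + 88/3) - 67654) + 721682) = √((44 - 67654) + 721682) = √(-67610 + 721682) = √654072 = 2*√163518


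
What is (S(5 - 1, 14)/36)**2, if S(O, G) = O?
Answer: 1/81 ≈ 0.012346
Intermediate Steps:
(S(5 - 1, 14)/36)**2 = ((5 - 1)/36)**2 = (4*(1/36))**2 = (1/9)**2 = 1/81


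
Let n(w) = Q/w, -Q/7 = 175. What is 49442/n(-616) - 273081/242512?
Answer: 1055096701577/42439600 ≈ 24861.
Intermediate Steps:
Q = -1225 (Q = -7*175 = -1225)
n(w) = -1225/w
49442/n(-616) - 273081/242512 = 49442/((-1225/(-616))) - 273081/242512 = 49442/((-1225*(-1/616))) - 273081*1/242512 = 49442/(175/88) - 273081/242512 = 49442*(88/175) - 273081/242512 = 4350896/175 - 273081/242512 = 1055096701577/42439600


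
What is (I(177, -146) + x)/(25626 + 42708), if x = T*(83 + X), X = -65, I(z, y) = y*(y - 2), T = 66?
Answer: 11398/34167 ≈ 0.33360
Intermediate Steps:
I(z, y) = y*(-2 + y)
x = 1188 (x = 66*(83 - 65) = 66*18 = 1188)
(I(177, -146) + x)/(25626 + 42708) = (-146*(-2 - 146) + 1188)/(25626 + 42708) = (-146*(-148) + 1188)/68334 = (21608 + 1188)*(1/68334) = 22796*(1/68334) = 11398/34167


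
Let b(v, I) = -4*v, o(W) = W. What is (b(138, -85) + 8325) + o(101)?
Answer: 7874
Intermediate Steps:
(b(138, -85) + 8325) + o(101) = (-4*138 + 8325) + 101 = (-552 + 8325) + 101 = 7773 + 101 = 7874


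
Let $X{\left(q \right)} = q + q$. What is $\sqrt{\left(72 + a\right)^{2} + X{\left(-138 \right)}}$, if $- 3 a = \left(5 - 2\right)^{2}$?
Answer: $\sqrt{4485} \approx 66.97$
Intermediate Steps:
$a = -3$ ($a = - \frac{\left(5 - 2\right)^{2}}{3} = - \frac{3^{2}}{3} = \left(- \frac{1}{3}\right) 9 = -3$)
$X{\left(q \right)} = 2 q$
$\sqrt{\left(72 + a\right)^{2} + X{\left(-138 \right)}} = \sqrt{\left(72 - 3\right)^{2} + 2 \left(-138\right)} = \sqrt{69^{2} - 276} = \sqrt{4761 - 276} = \sqrt{4485}$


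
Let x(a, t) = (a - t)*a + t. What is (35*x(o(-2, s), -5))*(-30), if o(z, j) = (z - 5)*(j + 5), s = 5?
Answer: -4772250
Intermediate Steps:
o(z, j) = (-5 + z)*(5 + j)
x(a, t) = t + a*(a - t) (x(a, t) = a*(a - t) + t = t + a*(a - t))
(35*x(o(-2, s), -5))*(-30) = (35*(-5 + (-25 - 5*5 + 5*(-2) + 5*(-2))**2 - 1*(-25 - 5*5 + 5*(-2) + 5*(-2))*(-5)))*(-30) = (35*(-5 + (-25 - 25 - 10 - 10)**2 - 1*(-25 - 25 - 10 - 10)*(-5)))*(-30) = (35*(-5 + (-70)**2 - 1*(-70)*(-5)))*(-30) = (35*(-5 + 4900 - 350))*(-30) = (35*4545)*(-30) = 159075*(-30) = -4772250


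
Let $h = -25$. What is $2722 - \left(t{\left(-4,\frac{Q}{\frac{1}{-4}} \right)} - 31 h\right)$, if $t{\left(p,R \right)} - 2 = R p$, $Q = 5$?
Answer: $1865$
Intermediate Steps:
$t{\left(p,R \right)} = 2 + R p$
$2722 - \left(t{\left(-4,\frac{Q}{\frac{1}{-4}} \right)} - 31 h\right) = 2722 - \left(\left(2 + \frac{5}{\frac{1}{-4}} \left(-4\right)\right) - -775\right) = 2722 - \left(\left(2 + \frac{5}{- \frac{1}{4}} \left(-4\right)\right) + 775\right) = 2722 - \left(\left(2 + 5 \left(-4\right) \left(-4\right)\right) + 775\right) = 2722 - \left(\left(2 - -80\right) + 775\right) = 2722 - \left(\left(2 + 80\right) + 775\right) = 2722 - \left(82 + 775\right) = 2722 - 857 = 1865$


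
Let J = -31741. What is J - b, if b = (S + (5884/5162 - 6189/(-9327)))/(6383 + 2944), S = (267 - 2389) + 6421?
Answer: -2375623526322655/74842916583 ≈ -31741.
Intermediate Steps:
S = 4299 (S = -2122 + 6421 = 4299)
b = 34511061652/74842916583 (b = (4299 + (5884/5162 - 6189/(-9327)))/(6383 + 2944) = (4299 + (5884*(1/5162) - 6189*(-1/9327)))/9327 = (4299 + (2942/2581 + 2063/3109))*(1/9327) = (4299 + 14471281/8024329)*(1/9327) = (34511061652/8024329)*(1/9327) = 34511061652/74842916583 ≈ 0.46111)
J - b = -31741 - 1*34511061652/74842916583 = -31741 - 34511061652/74842916583 = -2375623526322655/74842916583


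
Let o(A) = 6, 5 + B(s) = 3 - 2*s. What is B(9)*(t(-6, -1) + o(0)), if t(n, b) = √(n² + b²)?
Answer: -120 - 20*√37 ≈ -241.66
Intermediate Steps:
B(s) = -2 - 2*s (B(s) = -5 + (3 - 2*s) = -2 - 2*s)
t(n, b) = √(b² + n²)
B(9)*(t(-6, -1) + o(0)) = (-2 - 2*9)*(√((-1)² + (-6)²) + 6) = (-2 - 18)*(√(1 + 36) + 6) = -20*(√37 + 6) = -20*(6 + √37) = -120 - 20*√37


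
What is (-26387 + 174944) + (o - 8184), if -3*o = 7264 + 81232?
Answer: 332623/3 ≈ 1.1087e+5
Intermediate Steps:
o = -88496/3 (o = -(7264 + 81232)/3 = -⅓*88496 = -88496/3 ≈ -29499.)
(-26387 + 174944) + (o - 8184) = (-26387 + 174944) + (-88496/3 - 8184) = 148557 - 113048/3 = 332623/3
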